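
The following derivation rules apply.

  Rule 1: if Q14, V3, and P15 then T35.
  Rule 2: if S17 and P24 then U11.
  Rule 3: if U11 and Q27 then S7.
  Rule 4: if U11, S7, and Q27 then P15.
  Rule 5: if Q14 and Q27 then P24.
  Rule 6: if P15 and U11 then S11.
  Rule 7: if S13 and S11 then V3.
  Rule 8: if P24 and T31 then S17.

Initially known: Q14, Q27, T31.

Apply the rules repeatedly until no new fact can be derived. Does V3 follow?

V3 would need S13 and S11 (Rule 7), but S13 is never established.

No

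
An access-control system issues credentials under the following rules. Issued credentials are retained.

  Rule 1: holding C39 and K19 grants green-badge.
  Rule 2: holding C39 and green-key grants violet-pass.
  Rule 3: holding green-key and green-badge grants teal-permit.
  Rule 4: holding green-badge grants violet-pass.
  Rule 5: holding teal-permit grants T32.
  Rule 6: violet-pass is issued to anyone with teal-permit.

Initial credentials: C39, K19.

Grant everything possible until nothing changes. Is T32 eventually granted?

No

T32 would need teal-permit (Rule 5), but teal-permit is never granted.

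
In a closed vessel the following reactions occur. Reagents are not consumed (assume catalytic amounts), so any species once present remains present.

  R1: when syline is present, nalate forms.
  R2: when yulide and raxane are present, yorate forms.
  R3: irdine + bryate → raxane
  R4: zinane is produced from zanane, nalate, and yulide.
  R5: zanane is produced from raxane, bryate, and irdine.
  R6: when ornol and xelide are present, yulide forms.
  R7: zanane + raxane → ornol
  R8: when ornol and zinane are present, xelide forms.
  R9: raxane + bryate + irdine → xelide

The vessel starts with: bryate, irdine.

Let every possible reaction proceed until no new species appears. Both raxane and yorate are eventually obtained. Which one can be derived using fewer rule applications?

raxane: irdine and bryate present → raxane forms (R3). [1 rule application]
yorate: irdine and bryate present → raxane forms (R3). raxane, bryate, and irdine present → zanane forms (R5). raxane, bryate, and irdine present → xelide forms (R9). zanane and raxane present → ornol forms (R7). ornol and xelide present → yulide forms (R6). yulide and raxane present → yorate forms (R2). [6 rule applications]
raxane needs fewer.

raxane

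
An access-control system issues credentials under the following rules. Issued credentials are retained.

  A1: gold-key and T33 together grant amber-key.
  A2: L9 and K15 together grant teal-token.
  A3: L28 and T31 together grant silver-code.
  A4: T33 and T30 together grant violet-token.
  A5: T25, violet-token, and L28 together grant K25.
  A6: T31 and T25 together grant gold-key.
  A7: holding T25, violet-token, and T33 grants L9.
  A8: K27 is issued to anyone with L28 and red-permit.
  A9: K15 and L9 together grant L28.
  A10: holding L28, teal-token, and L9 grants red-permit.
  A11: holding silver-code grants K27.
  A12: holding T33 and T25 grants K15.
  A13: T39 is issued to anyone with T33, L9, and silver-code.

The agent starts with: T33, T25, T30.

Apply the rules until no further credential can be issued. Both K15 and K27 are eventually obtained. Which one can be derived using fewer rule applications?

K15: Holding T33 and T25 grants K15 (A12). [1 rule application]
K27: Holding T33 and T25 grants K15 (A12). Holding T33 and T30 grants violet-token (A4). Holding T25, violet-token, and T33 grants L9 (A7). Holding L9 and K15 grants teal-token (A2). Holding K15 and L9 grants L28 (A9). Holding L28, teal-token, and L9 grants red-permit (A10). Holding L28 and red-permit grants K27 (A8). [7 rule applications]
K15 needs fewer.

K15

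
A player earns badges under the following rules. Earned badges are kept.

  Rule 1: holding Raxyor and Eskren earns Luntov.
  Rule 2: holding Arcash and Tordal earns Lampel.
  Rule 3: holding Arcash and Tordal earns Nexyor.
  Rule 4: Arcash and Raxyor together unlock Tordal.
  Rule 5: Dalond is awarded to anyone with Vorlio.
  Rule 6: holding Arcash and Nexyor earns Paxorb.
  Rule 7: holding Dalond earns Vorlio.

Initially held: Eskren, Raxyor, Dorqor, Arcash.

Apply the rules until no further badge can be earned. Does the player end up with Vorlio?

Vorlio would need Dalond (Rule 7), but Dalond is never earned.

No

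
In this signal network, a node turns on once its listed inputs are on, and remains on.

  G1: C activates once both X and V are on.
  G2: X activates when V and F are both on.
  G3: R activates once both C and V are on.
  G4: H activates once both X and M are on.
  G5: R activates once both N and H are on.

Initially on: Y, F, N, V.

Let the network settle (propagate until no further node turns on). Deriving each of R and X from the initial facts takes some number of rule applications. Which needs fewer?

X: V and F are on, so X activates (G2). [1 rule application]
R: V and F are on, so X activates (G2). X and V are on, so C activates (G1). C and V are on, so R activates (G3). [3 rule applications]
X needs fewer.

X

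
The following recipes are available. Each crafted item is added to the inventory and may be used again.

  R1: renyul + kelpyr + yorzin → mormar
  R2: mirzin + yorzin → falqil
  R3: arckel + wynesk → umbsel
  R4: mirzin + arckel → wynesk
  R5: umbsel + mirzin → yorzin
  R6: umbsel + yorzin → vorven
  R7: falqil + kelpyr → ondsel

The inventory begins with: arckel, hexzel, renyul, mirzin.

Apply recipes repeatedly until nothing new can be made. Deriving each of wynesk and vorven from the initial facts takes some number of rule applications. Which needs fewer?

wynesk: Using R4, mirzin and arckel make wynesk. [1 rule application]
vorven: mirzin + arckel → wynesk (R4). arckel + wynesk → umbsel (R3). umbsel + mirzin → yorzin (R5). Using R6, umbsel and yorzin make vorven. [4 rule applications]
wynesk needs fewer.

wynesk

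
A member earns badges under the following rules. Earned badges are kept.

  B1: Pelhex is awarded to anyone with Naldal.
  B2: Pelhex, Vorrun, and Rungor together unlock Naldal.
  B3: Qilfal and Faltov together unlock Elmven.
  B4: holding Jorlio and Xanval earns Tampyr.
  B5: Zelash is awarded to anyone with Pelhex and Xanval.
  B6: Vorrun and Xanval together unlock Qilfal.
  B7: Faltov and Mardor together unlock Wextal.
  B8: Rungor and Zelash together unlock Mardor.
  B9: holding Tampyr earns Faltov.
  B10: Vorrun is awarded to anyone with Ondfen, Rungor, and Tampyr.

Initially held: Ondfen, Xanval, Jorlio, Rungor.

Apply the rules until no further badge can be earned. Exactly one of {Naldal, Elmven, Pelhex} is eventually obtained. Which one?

Elmven

With Jorlio and Xanval, Tampyr is earned (B4).
With Ondfen, Rungor, and Tampyr, Vorrun is earned (B10).
With Tampyr, Faltov is earned (B9).
With Vorrun and Xanval, Qilfal is earned (B6).
With Qilfal and Faltov, Elmven is earned (B3).
Pelhex would need Naldal (B1), but Naldal is never earned. Naldal would need Pelhex, Vorrun, and Rungor (B2), but Pelhex is never earned.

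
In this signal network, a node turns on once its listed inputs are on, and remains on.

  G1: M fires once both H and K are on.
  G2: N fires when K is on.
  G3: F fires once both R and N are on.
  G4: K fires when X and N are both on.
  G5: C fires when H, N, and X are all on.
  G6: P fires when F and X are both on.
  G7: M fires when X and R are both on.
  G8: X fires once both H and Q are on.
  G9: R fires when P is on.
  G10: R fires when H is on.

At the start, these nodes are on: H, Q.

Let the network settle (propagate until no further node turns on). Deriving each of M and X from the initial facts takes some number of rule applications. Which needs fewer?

X

X: G8: H and Q on → X on. [1 rule application]
M: G10: H on → R on. G8: H and Q on → X on. X and R are on, so M fires (G7). [3 rule applications]
X needs fewer.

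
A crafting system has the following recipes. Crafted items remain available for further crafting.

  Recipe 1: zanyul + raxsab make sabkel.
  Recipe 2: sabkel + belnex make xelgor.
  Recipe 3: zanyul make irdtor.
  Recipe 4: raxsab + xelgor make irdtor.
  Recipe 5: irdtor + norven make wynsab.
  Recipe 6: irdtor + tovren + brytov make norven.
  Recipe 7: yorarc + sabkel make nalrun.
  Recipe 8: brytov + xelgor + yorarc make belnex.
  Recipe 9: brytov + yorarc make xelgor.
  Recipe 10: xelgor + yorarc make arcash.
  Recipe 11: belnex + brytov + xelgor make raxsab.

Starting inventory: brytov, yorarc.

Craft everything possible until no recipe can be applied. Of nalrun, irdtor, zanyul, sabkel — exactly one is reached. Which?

irdtor

Using Recipe 9, brytov and yorarc make xelgor.
Using Recipe 8, brytov, xelgor, and yorarc make belnex.
belnex + brytov + xelgor → raxsab (Recipe 11).
raxsab + xelgor → irdtor (Recipe 4).
sabkel would need zanyul and raxsab (Recipe 1), but zanyul is never obtained. No rule produces zanyul, and it is not given. nalrun would need yorarc and sabkel (Recipe 7), but sabkel is never obtained.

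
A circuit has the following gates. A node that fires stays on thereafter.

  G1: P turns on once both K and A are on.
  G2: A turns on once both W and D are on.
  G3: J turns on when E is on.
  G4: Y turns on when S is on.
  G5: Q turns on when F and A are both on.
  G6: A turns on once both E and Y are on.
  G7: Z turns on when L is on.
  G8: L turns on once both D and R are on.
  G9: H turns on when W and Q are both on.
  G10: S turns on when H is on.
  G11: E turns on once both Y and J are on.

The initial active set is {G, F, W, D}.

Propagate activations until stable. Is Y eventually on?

Yes

W and D are on, so A turns on (G2).
G5: F and A on → Q on.
W and Q are on, so H turns on (G9).
H is on, so S turns on (G10).
G4: S on → Y on.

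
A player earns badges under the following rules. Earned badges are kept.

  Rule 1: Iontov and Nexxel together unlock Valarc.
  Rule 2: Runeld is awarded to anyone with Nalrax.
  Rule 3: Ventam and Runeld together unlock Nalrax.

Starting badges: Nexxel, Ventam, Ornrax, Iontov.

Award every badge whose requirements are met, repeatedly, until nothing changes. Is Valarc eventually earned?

Yes

With Iontov and Nexxel, Valarc is earned (Rule 1).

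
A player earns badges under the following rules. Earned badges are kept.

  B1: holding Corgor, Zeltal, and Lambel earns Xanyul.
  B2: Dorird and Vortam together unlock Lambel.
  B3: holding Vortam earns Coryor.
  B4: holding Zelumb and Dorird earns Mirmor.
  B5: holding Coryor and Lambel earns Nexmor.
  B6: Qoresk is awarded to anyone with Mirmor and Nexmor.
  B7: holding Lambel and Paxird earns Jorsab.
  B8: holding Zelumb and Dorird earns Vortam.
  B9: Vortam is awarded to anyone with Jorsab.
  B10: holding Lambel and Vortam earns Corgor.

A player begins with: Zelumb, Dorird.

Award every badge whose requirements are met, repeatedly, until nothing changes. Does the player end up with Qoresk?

Yes

With Zelumb and Dorird, Mirmor is earned (B4).
With Zelumb and Dorird, Vortam is earned (B8).
With Dorird and Vortam, Lambel is earned (B2).
With Vortam, Coryor is earned (B3).
With Coryor and Lambel, Nexmor is earned (B5).
With Mirmor and Nexmor, Qoresk is earned (B6).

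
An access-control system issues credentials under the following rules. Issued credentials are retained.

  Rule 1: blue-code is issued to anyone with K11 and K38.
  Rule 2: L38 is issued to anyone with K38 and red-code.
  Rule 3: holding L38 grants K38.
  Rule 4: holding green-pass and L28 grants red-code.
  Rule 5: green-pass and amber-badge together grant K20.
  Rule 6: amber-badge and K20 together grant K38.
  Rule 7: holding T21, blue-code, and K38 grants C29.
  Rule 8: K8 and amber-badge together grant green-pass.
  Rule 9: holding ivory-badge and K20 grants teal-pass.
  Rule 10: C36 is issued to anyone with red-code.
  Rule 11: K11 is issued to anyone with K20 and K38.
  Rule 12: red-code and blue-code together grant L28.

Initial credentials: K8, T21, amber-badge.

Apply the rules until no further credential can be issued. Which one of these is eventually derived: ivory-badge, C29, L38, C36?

C29

Holding K8 and amber-badge grants green-pass (Rule 8).
Holding green-pass and amber-badge grants K20 (Rule 5).
Holding amber-badge and K20 grants K38 (Rule 6).
Holding K20 and K38 grants K11 (Rule 11).
Holding K11 and K38 grants blue-code (Rule 1).
Holding T21, blue-code, and K38 grants C29 (Rule 7).
C36 would need red-code (Rule 10), but red-code is never granted. L38 would need K38 and red-code (Rule 2), but red-code is never granted. No rule produces ivory-badge, and it is not given.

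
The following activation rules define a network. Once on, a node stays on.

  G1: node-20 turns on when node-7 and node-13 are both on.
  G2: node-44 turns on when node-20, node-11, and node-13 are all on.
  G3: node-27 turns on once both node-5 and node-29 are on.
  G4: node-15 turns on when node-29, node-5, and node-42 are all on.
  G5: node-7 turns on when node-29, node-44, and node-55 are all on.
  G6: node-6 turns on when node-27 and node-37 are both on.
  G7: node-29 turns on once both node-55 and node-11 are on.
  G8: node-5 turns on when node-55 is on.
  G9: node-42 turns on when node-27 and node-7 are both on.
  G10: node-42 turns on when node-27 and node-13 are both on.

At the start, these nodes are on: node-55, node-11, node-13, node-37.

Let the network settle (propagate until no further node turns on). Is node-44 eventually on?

node-44 would need node-20, node-11, and node-13 (G2), but node-20 never turns on.

No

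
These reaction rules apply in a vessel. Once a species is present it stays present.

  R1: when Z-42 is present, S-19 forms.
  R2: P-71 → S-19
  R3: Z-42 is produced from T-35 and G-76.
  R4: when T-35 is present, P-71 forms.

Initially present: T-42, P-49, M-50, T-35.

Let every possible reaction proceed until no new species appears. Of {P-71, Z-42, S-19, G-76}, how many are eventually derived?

2

T-35 present → P-71 forms (R4).
P-71 present → S-19 forms (R2).
P-71: reached.
Z-42 would need T-35 and G-76 (R3), but G-76 never forms.
S-19: reached.
No rule produces G-76, and it is not given.
Reached: P-71 and S-19 — 2 of the 4.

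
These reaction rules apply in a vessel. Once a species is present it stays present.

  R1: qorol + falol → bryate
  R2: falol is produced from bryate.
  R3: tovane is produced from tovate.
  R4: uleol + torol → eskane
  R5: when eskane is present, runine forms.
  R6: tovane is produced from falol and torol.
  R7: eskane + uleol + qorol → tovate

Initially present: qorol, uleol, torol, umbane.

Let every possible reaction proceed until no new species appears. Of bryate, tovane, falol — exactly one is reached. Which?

tovane

uleol and torol present → eskane forms (R4).
eskane, uleol, and qorol present → tovate forms (R7).
tovate present → tovane forms (R3).
falol would need bryate (R2), but bryate never forms. bryate would need qorol and falol (R1), but falol never forms.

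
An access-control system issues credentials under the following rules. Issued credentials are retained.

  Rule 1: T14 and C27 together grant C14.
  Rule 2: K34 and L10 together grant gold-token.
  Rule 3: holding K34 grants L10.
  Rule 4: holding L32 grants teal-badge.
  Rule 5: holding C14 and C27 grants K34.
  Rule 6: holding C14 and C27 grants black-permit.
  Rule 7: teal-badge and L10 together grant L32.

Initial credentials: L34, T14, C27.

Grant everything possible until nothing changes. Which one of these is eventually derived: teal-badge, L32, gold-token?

Holding T14 and C27 grants C14 (Rule 1).
Holding C14 and C27 grants K34 (Rule 5).
Holding K34 grants L10 (Rule 3).
Holding K34 and L10 grants gold-token (Rule 2).
L32 would need teal-badge and L10 (Rule 7), but teal-badge is never granted. teal-badge would need L32 (Rule 4), but L32 is never granted.

gold-token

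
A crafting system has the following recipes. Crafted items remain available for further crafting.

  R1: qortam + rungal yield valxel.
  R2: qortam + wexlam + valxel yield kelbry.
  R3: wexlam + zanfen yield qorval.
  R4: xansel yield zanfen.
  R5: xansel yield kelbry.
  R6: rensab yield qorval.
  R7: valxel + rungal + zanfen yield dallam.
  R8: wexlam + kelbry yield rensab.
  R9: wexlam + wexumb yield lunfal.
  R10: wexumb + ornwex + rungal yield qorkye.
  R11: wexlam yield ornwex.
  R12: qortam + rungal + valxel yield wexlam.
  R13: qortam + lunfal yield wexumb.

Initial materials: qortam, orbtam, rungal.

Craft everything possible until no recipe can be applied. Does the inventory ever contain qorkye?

No

qorkye would need wexumb, ornwex, and rungal (R10), but wexumb is never obtained.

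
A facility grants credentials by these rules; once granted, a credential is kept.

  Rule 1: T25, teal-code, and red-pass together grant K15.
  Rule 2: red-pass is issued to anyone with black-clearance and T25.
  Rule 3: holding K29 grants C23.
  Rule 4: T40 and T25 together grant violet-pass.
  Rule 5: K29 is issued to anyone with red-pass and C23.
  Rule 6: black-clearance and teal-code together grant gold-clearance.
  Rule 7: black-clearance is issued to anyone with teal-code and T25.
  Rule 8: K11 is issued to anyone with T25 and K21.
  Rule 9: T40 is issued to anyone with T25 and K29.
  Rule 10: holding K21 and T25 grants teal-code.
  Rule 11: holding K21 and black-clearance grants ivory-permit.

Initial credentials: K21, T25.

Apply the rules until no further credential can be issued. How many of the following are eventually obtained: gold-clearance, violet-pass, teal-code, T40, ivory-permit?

Holding K21 and T25 grants teal-code (Rule 10).
Holding teal-code and T25 grants black-clearance (Rule 7).
Holding black-clearance and teal-code grants gold-clearance (Rule 6).
Holding K21 and black-clearance grants ivory-permit (Rule 11).
gold-clearance: reached.
violet-pass would need T40 and T25 (Rule 4), but T40 is never granted.
teal-code: reached.
T40 would need T25 and K29 (Rule 9), but K29 is never granted.
ivory-permit: reached.
Reached: gold-clearance, teal-code, and ivory-permit — 3 of the 5.

3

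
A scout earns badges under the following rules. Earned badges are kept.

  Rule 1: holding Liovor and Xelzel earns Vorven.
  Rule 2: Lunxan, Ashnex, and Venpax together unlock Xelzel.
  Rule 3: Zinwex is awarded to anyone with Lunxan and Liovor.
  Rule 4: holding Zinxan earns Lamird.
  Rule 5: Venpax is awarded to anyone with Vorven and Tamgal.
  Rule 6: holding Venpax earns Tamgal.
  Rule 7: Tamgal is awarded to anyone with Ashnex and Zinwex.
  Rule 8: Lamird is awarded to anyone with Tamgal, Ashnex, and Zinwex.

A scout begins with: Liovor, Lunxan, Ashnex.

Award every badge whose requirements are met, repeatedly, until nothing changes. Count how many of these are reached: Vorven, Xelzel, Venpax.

Vorven would need Liovor and Xelzel (Rule 1), but Xelzel is never earned.
Xelzel would need Lunxan, Ashnex, and Venpax (Rule 2), but Venpax is never earned.
Venpax would need Vorven and Tamgal (Rule 5), but Vorven is never earned.
None of the 3 are reached.

0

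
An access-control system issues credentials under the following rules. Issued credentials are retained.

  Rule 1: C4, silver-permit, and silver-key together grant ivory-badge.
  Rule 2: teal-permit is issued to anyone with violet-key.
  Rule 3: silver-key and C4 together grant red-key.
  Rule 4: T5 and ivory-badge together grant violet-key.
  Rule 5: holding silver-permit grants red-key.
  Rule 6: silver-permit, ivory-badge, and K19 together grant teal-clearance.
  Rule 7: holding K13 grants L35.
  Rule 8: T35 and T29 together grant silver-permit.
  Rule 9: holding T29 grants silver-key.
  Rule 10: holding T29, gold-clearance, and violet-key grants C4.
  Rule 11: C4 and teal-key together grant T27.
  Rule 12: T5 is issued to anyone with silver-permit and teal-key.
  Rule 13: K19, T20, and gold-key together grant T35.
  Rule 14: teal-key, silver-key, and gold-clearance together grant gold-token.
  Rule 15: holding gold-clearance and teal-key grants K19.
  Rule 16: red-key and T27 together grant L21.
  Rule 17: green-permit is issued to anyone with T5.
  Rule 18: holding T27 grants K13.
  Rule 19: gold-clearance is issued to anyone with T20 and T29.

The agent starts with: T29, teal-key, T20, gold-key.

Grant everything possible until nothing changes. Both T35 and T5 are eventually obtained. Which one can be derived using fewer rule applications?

T35

T35: Holding T20 and T29 grants gold-clearance (Rule 19). Holding gold-clearance and teal-key grants K19 (Rule 15). Holding K19, T20, and gold-key grants T35 (Rule 13). [3 rule applications]
T5: Holding T20 and T29 grants gold-clearance (Rule 19). Holding gold-clearance and teal-key grants K19 (Rule 15). Holding K19, T20, and gold-key grants T35 (Rule 13). Holding T35 and T29 grants silver-permit (Rule 8). Holding silver-permit and teal-key grants T5 (Rule 12). [5 rule applications]
T35 needs fewer.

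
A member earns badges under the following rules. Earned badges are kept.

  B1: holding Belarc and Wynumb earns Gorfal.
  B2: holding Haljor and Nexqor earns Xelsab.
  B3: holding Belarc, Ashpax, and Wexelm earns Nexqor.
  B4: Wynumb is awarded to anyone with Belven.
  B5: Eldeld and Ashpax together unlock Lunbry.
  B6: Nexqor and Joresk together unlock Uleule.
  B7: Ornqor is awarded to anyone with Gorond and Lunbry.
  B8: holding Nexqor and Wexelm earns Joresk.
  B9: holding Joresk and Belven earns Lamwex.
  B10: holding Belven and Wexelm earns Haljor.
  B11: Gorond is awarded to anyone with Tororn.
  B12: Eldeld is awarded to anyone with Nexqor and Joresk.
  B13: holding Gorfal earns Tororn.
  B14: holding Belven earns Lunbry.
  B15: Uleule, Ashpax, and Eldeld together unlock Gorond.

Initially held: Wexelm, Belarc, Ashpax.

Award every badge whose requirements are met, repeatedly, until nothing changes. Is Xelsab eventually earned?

No

Xelsab would need Haljor and Nexqor (B2), but Haljor is never earned.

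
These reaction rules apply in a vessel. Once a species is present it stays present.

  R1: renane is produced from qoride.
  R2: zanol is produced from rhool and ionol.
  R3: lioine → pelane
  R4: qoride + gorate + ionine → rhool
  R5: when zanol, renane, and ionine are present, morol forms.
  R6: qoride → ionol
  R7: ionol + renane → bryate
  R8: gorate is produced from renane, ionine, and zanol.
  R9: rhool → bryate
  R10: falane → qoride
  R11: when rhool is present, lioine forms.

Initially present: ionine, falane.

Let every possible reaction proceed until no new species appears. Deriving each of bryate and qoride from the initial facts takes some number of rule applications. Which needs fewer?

qoride: falane present → qoride forms (R10). [1 rule application]
bryate: falane present → qoride forms (R10). qoride present → renane forms (R1). qoride present → ionol forms (R6). ionol and renane present → bryate forms (R7). [4 rule applications]
qoride needs fewer.

qoride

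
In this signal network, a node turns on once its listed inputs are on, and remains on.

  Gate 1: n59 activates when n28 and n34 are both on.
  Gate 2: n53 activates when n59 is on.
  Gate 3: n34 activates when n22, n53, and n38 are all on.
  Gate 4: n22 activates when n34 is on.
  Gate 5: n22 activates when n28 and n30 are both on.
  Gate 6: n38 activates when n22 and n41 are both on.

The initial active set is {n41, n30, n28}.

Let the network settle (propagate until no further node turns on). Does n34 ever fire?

n34 would need n22, n53, and n38 (Gate 3), but n53 never turns on.

No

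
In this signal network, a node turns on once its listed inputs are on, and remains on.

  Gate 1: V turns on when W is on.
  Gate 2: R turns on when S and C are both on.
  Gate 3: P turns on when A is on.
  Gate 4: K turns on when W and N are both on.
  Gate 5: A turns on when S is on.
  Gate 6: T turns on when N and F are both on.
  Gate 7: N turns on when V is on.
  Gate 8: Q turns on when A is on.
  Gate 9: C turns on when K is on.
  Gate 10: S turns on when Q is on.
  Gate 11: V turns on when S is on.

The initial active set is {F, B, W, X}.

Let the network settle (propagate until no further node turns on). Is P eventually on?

No

P would need A (Gate 3), but A never turns on.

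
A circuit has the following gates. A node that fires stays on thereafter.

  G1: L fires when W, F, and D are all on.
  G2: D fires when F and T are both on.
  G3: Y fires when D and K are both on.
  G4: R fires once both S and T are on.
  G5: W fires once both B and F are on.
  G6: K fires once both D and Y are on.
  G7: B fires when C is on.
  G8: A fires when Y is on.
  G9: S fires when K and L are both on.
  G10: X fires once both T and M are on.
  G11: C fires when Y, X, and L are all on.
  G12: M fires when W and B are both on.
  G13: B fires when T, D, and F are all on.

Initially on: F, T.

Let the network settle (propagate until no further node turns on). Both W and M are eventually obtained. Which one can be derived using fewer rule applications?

W

W: G2: F and T on → D on. T, D, and F are on, so B fires (G13). G5: B and F on → W on. [3 rule applications]
M: F and T are on, so D fires (G2). T, D, and F are on, so B fires (G13). G5: B and F on → W on. G12: W and B on → M on. [4 rule applications]
W needs fewer.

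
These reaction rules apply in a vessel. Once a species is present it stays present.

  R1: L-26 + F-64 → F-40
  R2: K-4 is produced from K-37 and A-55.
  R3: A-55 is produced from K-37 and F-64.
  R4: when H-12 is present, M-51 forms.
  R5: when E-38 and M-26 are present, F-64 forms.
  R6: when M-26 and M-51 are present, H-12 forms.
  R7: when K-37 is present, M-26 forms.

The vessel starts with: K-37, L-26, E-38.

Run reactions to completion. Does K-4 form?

Yes

K-37 present → M-26 forms (R7).
E-38 and M-26 present → F-64 forms (R5).
K-37 and F-64 present → A-55 forms (R3).
K-37 and A-55 present → K-4 forms (R2).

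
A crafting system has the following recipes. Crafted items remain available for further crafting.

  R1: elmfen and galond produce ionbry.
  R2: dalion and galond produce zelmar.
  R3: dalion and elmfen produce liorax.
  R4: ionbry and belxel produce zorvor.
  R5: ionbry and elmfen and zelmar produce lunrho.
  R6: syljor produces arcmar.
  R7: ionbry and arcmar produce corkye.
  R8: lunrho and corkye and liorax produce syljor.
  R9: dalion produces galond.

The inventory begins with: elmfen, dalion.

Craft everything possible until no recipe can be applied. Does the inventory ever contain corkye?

corkye would need ionbry and arcmar (R7), but arcmar is never obtained.

No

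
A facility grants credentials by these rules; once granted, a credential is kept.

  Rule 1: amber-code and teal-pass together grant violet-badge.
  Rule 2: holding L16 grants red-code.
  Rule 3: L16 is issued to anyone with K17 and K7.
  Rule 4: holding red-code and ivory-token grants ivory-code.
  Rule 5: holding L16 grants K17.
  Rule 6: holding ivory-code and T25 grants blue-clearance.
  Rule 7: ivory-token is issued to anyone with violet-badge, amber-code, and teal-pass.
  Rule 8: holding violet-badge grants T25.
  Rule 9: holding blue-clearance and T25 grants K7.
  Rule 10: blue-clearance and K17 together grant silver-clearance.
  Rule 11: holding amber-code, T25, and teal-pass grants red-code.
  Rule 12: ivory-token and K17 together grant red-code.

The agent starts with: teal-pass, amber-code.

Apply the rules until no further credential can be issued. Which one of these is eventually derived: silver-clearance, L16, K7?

Holding amber-code and teal-pass grants violet-badge (Rule 1).
Holding violet-badge, amber-code, and teal-pass grants ivory-token (Rule 7).
Holding violet-badge grants T25 (Rule 8).
Holding amber-code, T25, and teal-pass grants red-code (Rule 11).
Holding red-code and ivory-token grants ivory-code (Rule 4).
Holding ivory-code and T25 grants blue-clearance (Rule 6).
Holding blue-clearance and T25 grants K7 (Rule 9).
silver-clearance would need blue-clearance and K17 (Rule 10), but K17 is never granted. L16 would need K17 and K7 (Rule 3), but K17 is never granted.

K7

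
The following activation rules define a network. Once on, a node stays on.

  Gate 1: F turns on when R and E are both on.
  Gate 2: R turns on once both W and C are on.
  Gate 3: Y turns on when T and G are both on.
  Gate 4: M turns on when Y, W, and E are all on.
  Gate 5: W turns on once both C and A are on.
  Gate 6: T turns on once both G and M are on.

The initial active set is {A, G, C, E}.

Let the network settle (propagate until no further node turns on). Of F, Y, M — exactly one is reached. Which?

F

Gate 5: C and A on → W on.
W and C are on, so R turns on (Gate 2).
R and E are on, so F turns on (Gate 1).
M would need Y, W, and E (Gate 4), but Y never turns on. Y would need T and G (Gate 3), but T never turns on.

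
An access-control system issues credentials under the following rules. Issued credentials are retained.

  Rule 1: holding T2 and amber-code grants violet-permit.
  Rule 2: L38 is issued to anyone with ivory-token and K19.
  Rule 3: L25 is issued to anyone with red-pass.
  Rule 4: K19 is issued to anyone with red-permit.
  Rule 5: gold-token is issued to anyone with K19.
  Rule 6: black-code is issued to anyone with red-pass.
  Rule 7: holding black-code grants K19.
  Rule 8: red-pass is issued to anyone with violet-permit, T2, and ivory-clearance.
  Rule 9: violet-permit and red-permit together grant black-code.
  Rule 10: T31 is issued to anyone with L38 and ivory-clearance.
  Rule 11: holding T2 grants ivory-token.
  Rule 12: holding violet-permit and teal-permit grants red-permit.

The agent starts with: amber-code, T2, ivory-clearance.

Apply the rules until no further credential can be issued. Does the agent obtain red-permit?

red-permit would need violet-permit and teal-permit (Rule 12), but teal-permit is never granted.

No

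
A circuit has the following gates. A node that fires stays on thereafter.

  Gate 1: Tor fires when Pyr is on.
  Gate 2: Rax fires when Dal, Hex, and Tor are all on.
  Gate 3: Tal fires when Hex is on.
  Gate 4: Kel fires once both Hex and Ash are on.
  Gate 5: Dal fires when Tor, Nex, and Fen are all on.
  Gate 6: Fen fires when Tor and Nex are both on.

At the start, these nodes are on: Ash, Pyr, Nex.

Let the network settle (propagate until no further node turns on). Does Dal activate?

Yes

Pyr is on, so Tor fires (Gate 1).
Gate 6: Tor and Nex on → Fen on.
Gate 5: Tor, Nex, and Fen on → Dal on.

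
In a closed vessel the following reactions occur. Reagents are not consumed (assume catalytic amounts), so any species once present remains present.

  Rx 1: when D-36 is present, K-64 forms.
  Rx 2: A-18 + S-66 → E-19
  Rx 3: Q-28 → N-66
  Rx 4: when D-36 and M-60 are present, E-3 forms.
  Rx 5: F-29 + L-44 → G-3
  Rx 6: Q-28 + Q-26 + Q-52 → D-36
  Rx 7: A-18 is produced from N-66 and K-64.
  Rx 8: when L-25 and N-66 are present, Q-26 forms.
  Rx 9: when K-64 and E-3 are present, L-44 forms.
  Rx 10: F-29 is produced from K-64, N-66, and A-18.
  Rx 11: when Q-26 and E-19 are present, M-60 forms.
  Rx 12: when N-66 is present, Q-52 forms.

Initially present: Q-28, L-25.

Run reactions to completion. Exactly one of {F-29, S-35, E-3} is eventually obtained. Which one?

Q-28 present → N-66 forms (Rx 3).
N-66 present → Q-52 forms (Rx 12).
L-25 and N-66 present → Q-26 forms (Rx 8).
Q-28, Q-26, and Q-52 present → D-36 forms (Rx 6).
D-36 present → K-64 forms (Rx 1).
N-66 and K-64 present → A-18 forms (Rx 7).
K-64, N-66, and A-18 present → F-29 forms (Rx 10).
E-3 would need D-36 and M-60 (Rx 4), but M-60 never forms. No rule produces S-35, and it is not given.

F-29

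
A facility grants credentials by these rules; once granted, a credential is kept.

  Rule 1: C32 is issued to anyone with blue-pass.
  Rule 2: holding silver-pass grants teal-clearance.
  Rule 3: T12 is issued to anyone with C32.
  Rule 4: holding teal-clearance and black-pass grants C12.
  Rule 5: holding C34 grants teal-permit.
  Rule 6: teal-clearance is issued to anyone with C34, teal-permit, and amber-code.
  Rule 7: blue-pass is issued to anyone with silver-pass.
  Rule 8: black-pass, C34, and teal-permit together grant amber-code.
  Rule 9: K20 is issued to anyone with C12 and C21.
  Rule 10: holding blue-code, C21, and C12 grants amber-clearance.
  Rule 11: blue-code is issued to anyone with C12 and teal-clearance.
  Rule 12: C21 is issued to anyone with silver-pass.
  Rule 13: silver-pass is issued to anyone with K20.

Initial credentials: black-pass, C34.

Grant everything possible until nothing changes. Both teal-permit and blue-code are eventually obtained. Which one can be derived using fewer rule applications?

teal-permit: Holding C34 grants teal-permit (Rule 5). [1 rule application]
blue-code: Holding C34 grants teal-permit (Rule 5). Holding black-pass, C34, and teal-permit grants amber-code (Rule 8). Holding C34, teal-permit, and amber-code grants teal-clearance (Rule 6). Holding teal-clearance and black-pass grants C12 (Rule 4). Holding C12 and teal-clearance grants blue-code (Rule 11). [5 rule applications]
teal-permit needs fewer.

teal-permit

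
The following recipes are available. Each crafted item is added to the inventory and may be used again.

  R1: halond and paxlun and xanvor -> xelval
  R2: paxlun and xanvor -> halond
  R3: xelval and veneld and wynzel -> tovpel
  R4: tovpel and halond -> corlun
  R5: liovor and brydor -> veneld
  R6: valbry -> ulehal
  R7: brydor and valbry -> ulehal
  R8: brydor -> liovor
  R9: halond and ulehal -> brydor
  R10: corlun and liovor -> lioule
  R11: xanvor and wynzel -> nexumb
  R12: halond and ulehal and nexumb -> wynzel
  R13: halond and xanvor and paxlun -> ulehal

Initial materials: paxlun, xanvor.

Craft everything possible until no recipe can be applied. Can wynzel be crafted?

wynzel would need halond, ulehal, and nexumb (R12), but nexumb is never obtained.

No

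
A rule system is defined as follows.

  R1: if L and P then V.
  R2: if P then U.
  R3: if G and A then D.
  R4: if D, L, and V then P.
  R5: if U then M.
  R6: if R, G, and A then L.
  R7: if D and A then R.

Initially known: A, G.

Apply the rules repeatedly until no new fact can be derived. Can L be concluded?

G and A hold, so D follows (R3).
D and A hold, so R follows (R7).
R, G, and A hold, so L follows (R6).

Yes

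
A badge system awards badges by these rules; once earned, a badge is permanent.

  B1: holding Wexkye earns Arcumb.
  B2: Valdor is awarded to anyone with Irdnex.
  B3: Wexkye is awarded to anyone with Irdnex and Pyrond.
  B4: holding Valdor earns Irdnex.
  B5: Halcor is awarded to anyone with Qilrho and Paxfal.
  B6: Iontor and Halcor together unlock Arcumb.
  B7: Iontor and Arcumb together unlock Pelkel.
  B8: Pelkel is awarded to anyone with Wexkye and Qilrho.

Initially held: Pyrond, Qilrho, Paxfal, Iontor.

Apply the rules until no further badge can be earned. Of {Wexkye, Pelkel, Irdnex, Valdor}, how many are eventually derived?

With Qilrho and Paxfal, Halcor is earned (B5).
With Iontor and Halcor, Arcumb is earned (B6).
With Iontor and Arcumb, Pelkel is earned (B7).
Wexkye would need Irdnex and Pyrond (B3), but Irdnex is never earned.
Pelkel: reached.
Irdnex would need Valdor (B4), but Valdor is never earned.
Valdor would need Irdnex (B2), but Irdnex is never earned.
Reached: Pelkel — 1 of the 4.

1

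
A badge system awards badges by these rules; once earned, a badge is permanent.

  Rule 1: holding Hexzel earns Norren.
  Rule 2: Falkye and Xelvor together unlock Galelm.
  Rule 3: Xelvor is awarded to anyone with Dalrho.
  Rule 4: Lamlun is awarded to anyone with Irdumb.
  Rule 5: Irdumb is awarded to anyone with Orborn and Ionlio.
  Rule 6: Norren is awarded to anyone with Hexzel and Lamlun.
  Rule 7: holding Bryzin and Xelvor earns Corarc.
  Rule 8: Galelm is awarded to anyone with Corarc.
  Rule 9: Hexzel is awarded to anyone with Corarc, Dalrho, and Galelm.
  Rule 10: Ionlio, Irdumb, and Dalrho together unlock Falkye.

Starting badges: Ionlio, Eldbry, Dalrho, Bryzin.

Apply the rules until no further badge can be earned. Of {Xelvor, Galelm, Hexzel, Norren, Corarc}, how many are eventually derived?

5

With Dalrho, Xelvor is earned (Rule 3).
With Bryzin and Xelvor, Corarc is earned (Rule 7).
With Corarc, Galelm is earned (Rule 8).
With Corarc, Dalrho, and Galelm, Hexzel is earned (Rule 9).
With Hexzel, Norren is earned (Rule 1).
Xelvor: reached.
Galelm: reached.
Hexzel: reached.
Norren: reached.
Corarc: reached.
All 5 are reached.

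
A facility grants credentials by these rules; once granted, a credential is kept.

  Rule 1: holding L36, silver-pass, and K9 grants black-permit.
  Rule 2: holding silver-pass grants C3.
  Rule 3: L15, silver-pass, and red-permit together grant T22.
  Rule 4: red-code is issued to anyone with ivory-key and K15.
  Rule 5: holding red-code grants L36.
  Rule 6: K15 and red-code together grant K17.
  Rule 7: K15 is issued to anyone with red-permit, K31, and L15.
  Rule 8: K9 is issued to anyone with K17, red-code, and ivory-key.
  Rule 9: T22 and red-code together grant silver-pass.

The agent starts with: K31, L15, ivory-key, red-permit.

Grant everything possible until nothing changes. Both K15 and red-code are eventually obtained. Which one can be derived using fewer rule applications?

K15

K15: Holding red-permit, K31, and L15 grants K15 (Rule 7). [1 rule application]
red-code: Holding red-permit, K31, and L15 grants K15 (Rule 7). Holding ivory-key and K15 grants red-code (Rule 4). [2 rule applications]
K15 needs fewer.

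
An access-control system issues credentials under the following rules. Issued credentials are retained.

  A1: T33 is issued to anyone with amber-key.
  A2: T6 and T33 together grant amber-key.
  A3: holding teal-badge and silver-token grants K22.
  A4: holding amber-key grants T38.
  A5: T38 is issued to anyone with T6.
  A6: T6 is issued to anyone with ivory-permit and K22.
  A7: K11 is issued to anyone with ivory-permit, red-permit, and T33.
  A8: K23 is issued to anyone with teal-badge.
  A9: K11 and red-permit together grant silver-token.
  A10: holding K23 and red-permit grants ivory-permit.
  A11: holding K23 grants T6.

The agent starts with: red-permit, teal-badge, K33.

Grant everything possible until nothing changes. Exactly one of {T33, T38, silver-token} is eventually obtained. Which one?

T38

Holding teal-badge grants K23 (A8).
Holding K23 grants T6 (A11).
Holding T6 grants T38 (A5).
T33 would need amber-key (A1), but amber-key is never granted. silver-token would need K11 and red-permit (A9), but K11 is never granted.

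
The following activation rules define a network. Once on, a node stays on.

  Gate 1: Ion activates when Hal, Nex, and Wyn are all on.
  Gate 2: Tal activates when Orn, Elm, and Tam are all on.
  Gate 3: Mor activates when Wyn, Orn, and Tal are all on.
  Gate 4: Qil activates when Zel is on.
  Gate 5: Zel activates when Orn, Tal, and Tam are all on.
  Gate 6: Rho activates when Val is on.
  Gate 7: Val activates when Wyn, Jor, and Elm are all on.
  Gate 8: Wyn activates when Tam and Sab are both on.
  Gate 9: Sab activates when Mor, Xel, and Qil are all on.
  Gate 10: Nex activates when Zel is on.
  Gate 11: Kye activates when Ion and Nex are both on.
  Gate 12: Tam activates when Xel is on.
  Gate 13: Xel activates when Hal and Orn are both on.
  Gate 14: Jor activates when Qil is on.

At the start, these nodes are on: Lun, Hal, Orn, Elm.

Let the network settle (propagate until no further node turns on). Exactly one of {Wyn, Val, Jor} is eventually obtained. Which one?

Gate 13: Hal and Orn on → Xel on.
Gate 12: Xel on → Tam on.
Gate 2: Orn, Elm, and Tam on → Tal on.
Orn, Tal, and Tam are on, so Zel activates (Gate 5).
Zel is on, so Qil activates (Gate 4).
Qil is on, so Jor activates (Gate 14).
Wyn would need Tam and Sab (Gate 8), but Sab never turns on. Val would need Wyn, Jor, and Elm (Gate 7), but Wyn never turns on.

Jor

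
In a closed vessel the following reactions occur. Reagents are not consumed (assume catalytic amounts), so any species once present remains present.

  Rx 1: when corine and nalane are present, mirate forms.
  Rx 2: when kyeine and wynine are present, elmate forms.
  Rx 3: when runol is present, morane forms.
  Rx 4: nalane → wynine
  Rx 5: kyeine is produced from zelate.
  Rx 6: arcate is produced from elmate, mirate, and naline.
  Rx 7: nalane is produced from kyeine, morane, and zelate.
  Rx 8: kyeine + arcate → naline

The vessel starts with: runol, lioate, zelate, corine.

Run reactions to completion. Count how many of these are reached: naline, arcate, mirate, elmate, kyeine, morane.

zelate present → kyeine forms (Rx 5).
runol present → morane forms (Rx 3).
kyeine, morane, and zelate present → nalane forms (Rx 7).
nalane present → wynine forms (Rx 4).
corine and nalane present → mirate forms (Rx 1).
kyeine and wynine present → elmate forms (Rx 2).
naline would need kyeine and arcate (Rx 8), but arcate never forms.
arcate would need elmate, mirate, and naline (Rx 6), but naline never forms.
mirate: reached.
elmate: reached.
kyeine: reached.
morane: reached.
Reached: mirate, elmate, kyeine, and morane — 4 of the 6.

4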